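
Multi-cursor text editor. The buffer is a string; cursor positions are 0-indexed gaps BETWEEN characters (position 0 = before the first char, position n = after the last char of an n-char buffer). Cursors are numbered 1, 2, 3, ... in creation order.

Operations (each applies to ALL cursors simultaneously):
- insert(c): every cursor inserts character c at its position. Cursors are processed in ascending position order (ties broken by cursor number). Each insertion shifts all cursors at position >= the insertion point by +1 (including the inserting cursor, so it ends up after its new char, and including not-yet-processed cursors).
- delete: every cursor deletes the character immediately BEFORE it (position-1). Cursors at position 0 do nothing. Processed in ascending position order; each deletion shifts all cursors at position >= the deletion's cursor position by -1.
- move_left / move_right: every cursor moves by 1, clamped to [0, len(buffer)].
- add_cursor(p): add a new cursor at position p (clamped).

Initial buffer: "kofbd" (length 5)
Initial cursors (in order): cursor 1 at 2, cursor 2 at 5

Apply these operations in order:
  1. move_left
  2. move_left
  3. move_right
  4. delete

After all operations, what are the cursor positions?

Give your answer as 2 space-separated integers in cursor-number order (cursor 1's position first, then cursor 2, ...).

After op 1 (move_left): buffer="kofbd" (len 5), cursors c1@1 c2@4, authorship .....
After op 2 (move_left): buffer="kofbd" (len 5), cursors c1@0 c2@3, authorship .....
After op 3 (move_right): buffer="kofbd" (len 5), cursors c1@1 c2@4, authorship .....
After op 4 (delete): buffer="ofd" (len 3), cursors c1@0 c2@2, authorship ...

Answer: 0 2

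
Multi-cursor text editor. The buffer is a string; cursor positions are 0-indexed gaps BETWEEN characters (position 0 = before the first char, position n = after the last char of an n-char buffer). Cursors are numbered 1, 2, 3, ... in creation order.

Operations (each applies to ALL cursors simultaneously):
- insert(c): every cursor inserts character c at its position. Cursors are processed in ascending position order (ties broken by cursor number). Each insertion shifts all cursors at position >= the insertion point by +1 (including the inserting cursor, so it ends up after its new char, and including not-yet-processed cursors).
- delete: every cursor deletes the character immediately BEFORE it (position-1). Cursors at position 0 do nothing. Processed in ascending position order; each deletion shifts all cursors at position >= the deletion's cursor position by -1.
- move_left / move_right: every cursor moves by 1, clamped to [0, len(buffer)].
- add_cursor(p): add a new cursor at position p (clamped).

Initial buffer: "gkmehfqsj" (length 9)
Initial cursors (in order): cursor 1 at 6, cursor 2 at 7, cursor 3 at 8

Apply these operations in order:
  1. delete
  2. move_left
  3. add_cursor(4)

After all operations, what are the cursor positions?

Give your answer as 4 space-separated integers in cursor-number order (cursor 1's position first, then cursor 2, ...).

After op 1 (delete): buffer="gkmehj" (len 6), cursors c1@5 c2@5 c3@5, authorship ......
After op 2 (move_left): buffer="gkmehj" (len 6), cursors c1@4 c2@4 c3@4, authorship ......
After op 3 (add_cursor(4)): buffer="gkmehj" (len 6), cursors c1@4 c2@4 c3@4 c4@4, authorship ......

Answer: 4 4 4 4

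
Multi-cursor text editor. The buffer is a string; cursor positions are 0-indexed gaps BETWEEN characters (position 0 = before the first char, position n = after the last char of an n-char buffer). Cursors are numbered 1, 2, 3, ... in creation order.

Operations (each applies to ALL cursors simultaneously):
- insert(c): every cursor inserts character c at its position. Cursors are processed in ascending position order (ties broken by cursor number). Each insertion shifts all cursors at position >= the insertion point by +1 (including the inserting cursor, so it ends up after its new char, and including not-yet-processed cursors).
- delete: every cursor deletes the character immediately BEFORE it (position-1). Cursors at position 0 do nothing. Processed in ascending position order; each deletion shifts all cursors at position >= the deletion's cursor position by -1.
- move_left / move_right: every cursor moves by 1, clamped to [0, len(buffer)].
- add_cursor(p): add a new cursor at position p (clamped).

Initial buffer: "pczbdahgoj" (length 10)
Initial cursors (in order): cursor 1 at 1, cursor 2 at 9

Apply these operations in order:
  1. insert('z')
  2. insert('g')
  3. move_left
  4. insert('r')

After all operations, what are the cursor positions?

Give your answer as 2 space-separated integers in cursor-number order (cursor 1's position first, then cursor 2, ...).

Answer: 3 14

Derivation:
After op 1 (insert('z')): buffer="pzczbdahgozj" (len 12), cursors c1@2 c2@11, authorship .1........2.
After op 2 (insert('g')): buffer="pzgczbdahgozgj" (len 14), cursors c1@3 c2@13, authorship .11........22.
After op 3 (move_left): buffer="pzgczbdahgozgj" (len 14), cursors c1@2 c2@12, authorship .11........22.
After op 4 (insert('r')): buffer="pzrgczbdahgozrgj" (len 16), cursors c1@3 c2@14, authorship .111........222.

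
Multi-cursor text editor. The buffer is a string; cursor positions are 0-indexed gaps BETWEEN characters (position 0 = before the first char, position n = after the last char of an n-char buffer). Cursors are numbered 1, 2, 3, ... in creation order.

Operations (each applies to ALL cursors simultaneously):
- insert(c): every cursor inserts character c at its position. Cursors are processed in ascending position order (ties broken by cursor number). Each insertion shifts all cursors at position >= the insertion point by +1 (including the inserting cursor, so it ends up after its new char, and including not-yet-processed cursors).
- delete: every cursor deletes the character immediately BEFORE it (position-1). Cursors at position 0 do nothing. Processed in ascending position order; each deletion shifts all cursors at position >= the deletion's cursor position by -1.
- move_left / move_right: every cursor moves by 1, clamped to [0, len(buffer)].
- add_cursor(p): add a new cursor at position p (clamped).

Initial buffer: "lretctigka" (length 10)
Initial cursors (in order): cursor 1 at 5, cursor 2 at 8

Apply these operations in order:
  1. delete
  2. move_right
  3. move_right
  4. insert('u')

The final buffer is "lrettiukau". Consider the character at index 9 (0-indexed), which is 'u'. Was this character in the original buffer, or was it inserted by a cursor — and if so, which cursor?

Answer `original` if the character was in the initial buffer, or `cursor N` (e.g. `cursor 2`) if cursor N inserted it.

After op 1 (delete): buffer="lrettika" (len 8), cursors c1@4 c2@6, authorship ........
After op 2 (move_right): buffer="lrettika" (len 8), cursors c1@5 c2@7, authorship ........
After op 3 (move_right): buffer="lrettika" (len 8), cursors c1@6 c2@8, authorship ........
After op 4 (insert('u')): buffer="lrettiukau" (len 10), cursors c1@7 c2@10, authorship ......1..2
Authorship (.=original, N=cursor N): . . . . . . 1 . . 2
Index 9: author = 2

Answer: cursor 2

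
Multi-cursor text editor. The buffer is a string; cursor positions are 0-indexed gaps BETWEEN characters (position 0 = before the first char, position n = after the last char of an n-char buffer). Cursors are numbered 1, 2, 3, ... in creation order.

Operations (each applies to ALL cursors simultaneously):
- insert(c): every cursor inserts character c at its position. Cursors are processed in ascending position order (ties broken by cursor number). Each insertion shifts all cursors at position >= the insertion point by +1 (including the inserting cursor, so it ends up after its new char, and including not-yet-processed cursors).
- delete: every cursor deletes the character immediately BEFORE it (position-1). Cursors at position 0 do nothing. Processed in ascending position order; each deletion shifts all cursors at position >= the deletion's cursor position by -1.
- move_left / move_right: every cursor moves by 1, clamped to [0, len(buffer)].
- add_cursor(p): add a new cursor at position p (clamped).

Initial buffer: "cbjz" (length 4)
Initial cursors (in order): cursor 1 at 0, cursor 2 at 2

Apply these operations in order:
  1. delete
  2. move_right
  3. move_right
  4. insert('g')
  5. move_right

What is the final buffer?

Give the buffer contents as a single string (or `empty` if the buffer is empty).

After op 1 (delete): buffer="cjz" (len 3), cursors c1@0 c2@1, authorship ...
After op 2 (move_right): buffer="cjz" (len 3), cursors c1@1 c2@2, authorship ...
After op 3 (move_right): buffer="cjz" (len 3), cursors c1@2 c2@3, authorship ...
After op 4 (insert('g')): buffer="cjgzg" (len 5), cursors c1@3 c2@5, authorship ..1.2
After op 5 (move_right): buffer="cjgzg" (len 5), cursors c1@4 c2@5, authorship ..1.2

Answer: cjgzg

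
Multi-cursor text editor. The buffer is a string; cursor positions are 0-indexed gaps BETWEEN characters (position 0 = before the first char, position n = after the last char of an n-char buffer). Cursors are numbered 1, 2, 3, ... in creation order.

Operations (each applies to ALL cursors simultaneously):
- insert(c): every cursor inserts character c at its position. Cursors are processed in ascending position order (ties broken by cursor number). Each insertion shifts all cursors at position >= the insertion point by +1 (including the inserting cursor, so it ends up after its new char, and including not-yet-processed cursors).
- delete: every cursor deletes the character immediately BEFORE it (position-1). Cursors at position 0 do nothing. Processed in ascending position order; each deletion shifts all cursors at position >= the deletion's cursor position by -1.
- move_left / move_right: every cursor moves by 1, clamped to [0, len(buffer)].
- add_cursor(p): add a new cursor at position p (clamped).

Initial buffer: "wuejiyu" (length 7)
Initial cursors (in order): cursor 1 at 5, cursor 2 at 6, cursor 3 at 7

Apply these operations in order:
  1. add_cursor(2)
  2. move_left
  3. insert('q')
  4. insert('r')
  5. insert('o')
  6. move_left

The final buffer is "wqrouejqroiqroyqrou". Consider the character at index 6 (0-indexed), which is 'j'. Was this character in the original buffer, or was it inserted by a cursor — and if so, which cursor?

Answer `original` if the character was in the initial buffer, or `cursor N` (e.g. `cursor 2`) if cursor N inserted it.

Answer: original

Derivation:
After op 1 (add_cursor(2)): buffer="wuejiyu" (len 7), cursors c4@2 c1@5 c2@6 c3@7, authorship .......
After op 2 (move_left): buffer="wuejiyu" (len 7), cursors c4@1 c1@4 c2@5 c3@6, authorship .......
After op 3 (insert('q')): buffer="wquejqiqyqu" (len 11), cursors c4@2 c1@6 c2@8 c3@10, authorship .4...1.2.3.
After op 4 (insert('r')): buffer="wqruejqriqryqru" (len 15), cursors c4@3 c1@8 c2@11 c3@14, authorship .44...11.22.33.
After op 5 (insert('o')): buffer="wqrouejqroiqroyqrou" (len 19), cursors c4@4 c1@10 c2@14 c3@18, authorship .444...111.222.333.
After op 6 (move_left): buffer="wqrouejqroiqroyqrou" (len 19), cursors c4@3 c1@9 c2@13 c3@17, authorship .444...111.222.333.
Authorship (.=original, N=cursor N): . 4 4 4 . . . 1 1 1 . 2 2 2 . 3 3 3 .
Index 6: author = original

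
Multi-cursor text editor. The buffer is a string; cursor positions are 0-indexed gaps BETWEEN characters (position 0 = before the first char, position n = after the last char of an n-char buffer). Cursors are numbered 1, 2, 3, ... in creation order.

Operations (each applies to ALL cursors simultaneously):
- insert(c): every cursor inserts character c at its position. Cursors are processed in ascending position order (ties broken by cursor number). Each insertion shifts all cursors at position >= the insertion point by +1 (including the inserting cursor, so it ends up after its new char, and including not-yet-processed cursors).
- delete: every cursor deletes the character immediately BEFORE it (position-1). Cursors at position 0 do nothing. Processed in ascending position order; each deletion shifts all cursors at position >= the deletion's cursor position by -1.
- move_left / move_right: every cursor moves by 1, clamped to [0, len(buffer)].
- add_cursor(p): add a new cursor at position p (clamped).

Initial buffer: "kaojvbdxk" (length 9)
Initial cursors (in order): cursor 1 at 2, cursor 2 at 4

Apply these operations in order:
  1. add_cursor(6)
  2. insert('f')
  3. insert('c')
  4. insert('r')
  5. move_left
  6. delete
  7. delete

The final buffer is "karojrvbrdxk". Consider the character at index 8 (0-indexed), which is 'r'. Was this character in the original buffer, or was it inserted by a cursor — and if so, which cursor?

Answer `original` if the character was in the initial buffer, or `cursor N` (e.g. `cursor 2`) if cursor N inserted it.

Answer: cursor 3

Derivation:
After op 1 (add_cursor(6)): buffer="kaojvbdxk" (len 9), cursors c1@2 c2@4 c3@6, authorship .........
After op 2 (insert('f')): buffer="kafojfvbfdxk" (len 12), cursors c1@3 c2@6 c3@9, authorship ..1..2..3...
After op 3 (insert('c')): buffer="kafcojfcvbfcdxk" (len 15), cursors c1@4 c2@8 c3@12, authorship ..11..22..33...
After op 4 (insert('r')): buffer="kafcrojfcrvbfcrdxk" (len 18), cursors c1@5 c2@10 c3@15, authorship ..111..222..333...
After op 5 (move_left): buffer="kafcrojfcrvbfcrdxk" (len 18), cursors c1@4 c2@9 c3@14, authorship ..111..222..333...
After op 6 (delete): buffer="kafrojfrvbfrdxk" (len 15), cursors c1@3 c2@7 c3@11, authorship ..11..22..33...
After op 7 (delete): buffer="karojrvbrdxk" (len 12), cursors c1@2 c2@5 c3@8, authorship ..1..2..3...
Authorship (.=original, N=cursor N): . . 1 . . 2 . . 3 . . .
Index 8: author = 3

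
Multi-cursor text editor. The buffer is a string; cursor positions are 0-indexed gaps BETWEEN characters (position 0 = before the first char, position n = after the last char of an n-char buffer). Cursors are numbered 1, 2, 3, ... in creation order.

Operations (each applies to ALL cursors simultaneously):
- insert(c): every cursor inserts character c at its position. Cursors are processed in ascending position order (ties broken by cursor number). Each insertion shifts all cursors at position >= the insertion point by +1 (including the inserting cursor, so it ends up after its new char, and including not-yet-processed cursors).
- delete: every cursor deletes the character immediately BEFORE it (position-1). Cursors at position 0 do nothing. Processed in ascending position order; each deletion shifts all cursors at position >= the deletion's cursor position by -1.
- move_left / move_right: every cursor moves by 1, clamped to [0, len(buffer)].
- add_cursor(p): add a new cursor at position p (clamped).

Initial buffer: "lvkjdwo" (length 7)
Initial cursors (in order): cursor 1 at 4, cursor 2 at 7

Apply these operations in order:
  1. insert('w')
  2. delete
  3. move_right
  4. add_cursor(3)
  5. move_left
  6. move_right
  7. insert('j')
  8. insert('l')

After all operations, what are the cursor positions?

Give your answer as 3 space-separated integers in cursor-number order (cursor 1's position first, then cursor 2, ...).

Answer: 9 13 5

Derivation:
After op 1 (insert('w')): buffer="lvkjwdwow" (len 9), cursors c1@5 c2@9, authorship ....1...2
After op 2 (delete): buffer="lvkjdwo" (len 7), cursors c1@4 c2@7, authorship .......
After op 3 (move_right): buffer="lvkjdwo" (len 7), cursors c1@5 c2@7, authorship .......
After op 4 (add_cursor(3)): buffer="lvkjdwo" (len 7), cursors c3@3 c1@5 c2@7, authorship .......
After op 5 (move_left): buffer="lvkjdwo" (len 7), cursors c3@2 c1@4 c2@6, authorship .......
After op 6 (move_right): buffer="lvkjdwo" (len 7), cursors c3@3 c1@5 c2@7, authorship .......
After op 7 (insert('j')): buffer="lvkjjdjwoj" (len 10), cursors c3@4 c1@7 c2@10, authorship ...3..1..2
After op 8 (insert('l')): buffer="lvkjljdjlwojl" (len 13), cursors c3@5 c1@9 c2@13, authorship ...33..11..22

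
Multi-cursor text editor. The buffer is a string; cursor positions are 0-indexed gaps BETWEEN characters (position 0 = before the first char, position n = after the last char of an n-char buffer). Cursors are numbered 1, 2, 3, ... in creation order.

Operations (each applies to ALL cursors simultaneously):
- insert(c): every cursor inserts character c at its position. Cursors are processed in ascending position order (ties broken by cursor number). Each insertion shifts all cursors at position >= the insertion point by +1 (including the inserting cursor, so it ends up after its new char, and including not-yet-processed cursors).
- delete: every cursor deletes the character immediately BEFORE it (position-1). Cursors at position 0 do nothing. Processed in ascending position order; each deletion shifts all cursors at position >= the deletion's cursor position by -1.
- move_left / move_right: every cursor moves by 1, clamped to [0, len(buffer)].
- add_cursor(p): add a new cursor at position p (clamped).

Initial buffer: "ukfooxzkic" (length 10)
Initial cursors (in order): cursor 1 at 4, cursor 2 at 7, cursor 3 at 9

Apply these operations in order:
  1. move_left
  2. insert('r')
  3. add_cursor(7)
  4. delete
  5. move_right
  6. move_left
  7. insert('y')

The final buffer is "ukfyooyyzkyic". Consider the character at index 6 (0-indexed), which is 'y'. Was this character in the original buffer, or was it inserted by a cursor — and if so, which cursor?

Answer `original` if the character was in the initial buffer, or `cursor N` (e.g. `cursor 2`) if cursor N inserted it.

Answer: cursor 2

Derivation:
After op 1 (move_left): buffer="ukfooxzkic" (len 10), cursors c1@3 c2@6 c3@8, authorship ..........
After op 2 (insert('r')): buffer="ukfrooxrzkric" (len 13), cursors c1@4 c2@8 c3@11, authorship ...1...2..3..
After op 3 (add_cursor(7)): buffer="ukfrooxrzkric" (len 13), cursors c1@4 c4@7 c2@8 c3@11, authorship ...1...2..3..
After op 4 (delete): buffer="ukfoozkic" (len 9), cursors c1@3 c2@5 c4@5 c3@7, authorship .........
After op 5 (move_right): buffer="ukfoozkic" (len 9), cursors c1@4 c2@6 c4@6 c3@8, authorship .........
After op 6 (move_left): buffer="ukfoozkic" (len 9), cursors c1@3 c2@5 c4@5 c3@7, authorship .........
After op 7 (insert('y')): buffer="ukfyooyyzkyic" (len 13), cursors c1@4 c2@8 c4@8 c3@11, authorship ...1..24..3..
Authorship (.=original, N=cursor N): . . . 1 . . 2 4 . . 3 . .
Index 6: author = 2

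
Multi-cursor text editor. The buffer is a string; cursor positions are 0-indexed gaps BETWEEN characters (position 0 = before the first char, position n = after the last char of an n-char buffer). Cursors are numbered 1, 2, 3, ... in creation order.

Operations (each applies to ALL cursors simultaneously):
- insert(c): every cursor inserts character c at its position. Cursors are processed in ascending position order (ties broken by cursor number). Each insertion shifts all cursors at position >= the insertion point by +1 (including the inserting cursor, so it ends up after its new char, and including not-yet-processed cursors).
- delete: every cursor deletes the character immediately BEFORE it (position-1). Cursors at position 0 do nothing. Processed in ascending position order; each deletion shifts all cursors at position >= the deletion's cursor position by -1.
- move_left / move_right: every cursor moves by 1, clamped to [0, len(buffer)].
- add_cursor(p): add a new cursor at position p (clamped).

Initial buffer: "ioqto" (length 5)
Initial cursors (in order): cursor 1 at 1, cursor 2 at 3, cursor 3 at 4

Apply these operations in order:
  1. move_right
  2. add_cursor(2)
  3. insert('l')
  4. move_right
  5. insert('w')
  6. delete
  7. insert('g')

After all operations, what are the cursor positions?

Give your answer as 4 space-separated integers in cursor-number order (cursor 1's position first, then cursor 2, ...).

After op 1 (move_right): buffer="ioqto" (len 5), cursors c1@2 c2@4 c3@5, authorship .....
After op 2 (add_cursor(2)): buffer="ioqto" (len 5), cursors c1@2 c4@2 c2@4 c3@5, authorship .....
After op 3 (insert('l')): buffer="iollqtlol" (len 9), cursors c1@4 c4@4 c2@7 c3@9, authorship ..14..2.3
After op 4 (move_right): buffer="iollqtlol" (len 9), cursors c1@5 c4@5 c2@8 c3@9, authorship ..14..2.3
After op 5 (insert('w')): buffer="iollqwwtlowlw" (len 13), cursors c1@7 c4@7 c2@11 c3@13, authorship ..14.14.2.233
After op 6 (delete): buffer="iollqtlol" (len 9), cursors c1@5 c4@5 c2@8 c3@9, authorship ..14..2.3
After op 7 (insert('g')): buffer="iollqggtloglg" (len 13), cursors c1@7 c4@7 c2@11 c3@13, authorship ..14.14.2.233

Answer: 7 11 13 7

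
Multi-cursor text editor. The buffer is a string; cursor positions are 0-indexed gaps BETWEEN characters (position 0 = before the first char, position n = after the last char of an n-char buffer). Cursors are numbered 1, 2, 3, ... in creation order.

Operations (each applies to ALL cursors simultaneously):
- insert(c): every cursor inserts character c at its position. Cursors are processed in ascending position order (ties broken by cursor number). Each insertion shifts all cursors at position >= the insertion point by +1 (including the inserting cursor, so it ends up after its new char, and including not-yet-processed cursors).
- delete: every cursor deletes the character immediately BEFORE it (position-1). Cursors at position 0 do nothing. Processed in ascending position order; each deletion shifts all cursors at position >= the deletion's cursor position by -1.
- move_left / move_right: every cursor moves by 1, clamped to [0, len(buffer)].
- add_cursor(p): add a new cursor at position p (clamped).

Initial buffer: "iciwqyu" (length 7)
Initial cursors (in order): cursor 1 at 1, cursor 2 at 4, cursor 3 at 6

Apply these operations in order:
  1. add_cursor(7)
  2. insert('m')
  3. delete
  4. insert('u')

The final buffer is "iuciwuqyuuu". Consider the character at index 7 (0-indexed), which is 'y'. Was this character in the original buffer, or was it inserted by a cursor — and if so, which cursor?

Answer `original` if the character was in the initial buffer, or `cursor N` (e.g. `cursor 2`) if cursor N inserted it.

Answer: original

Derivation:
After op 1 (add_cursor(7)): buffer="iciwqyu" (len 7), cursors c1@1 c2@4 c3@6 c4@7, authorship .......
After op 2 (insert('m')): buffer="imciwmqymum" (len 11), cursors c1@2 c2@6 c3@9 c4@11, authorship .1...2..3.4
After op 3 (delete): buffer="iciwqyu" (len 7), cursors c1@1 c2@4 c3@6 c4@7, authorship .......
After op 4 (insert('u')): buffer="iuciwuqyuuu" (len 11), cursors c1@2 c2@6 c3@9 c4@11, authorship .1...2..3.4
Authorship (.=original, N=cursor N): . 1 . . . 2 . . 3 . 4
Index 7: author = original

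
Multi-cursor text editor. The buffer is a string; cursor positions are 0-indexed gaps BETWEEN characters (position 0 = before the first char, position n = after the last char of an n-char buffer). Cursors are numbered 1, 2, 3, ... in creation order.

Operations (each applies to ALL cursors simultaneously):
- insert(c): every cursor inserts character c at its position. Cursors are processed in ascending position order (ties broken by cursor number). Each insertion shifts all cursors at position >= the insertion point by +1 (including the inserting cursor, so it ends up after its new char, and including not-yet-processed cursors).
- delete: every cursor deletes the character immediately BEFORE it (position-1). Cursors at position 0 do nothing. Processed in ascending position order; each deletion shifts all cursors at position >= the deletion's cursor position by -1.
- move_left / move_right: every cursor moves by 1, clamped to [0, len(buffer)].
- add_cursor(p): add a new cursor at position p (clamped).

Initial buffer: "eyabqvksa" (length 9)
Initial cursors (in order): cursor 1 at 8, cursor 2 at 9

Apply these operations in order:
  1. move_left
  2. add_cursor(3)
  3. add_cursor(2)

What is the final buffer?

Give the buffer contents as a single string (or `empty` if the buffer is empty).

Answer: eyabqvksa

Derivation:
After op 1 (move_left): buffer="eyabqvksa" (len 9), cursors c1@7 c2@8, authorship .........
After op 2 (add_cursor(3)): buffer="eyabqvksa" (len 9), cursors c3@3 c1@7 c2@8, authorship .........
After op 3 (add_cursor(2)): buffer="eyabqvksa" (len 9), cursors c4@2 c3@3 c1@7 c2@8, authorship .........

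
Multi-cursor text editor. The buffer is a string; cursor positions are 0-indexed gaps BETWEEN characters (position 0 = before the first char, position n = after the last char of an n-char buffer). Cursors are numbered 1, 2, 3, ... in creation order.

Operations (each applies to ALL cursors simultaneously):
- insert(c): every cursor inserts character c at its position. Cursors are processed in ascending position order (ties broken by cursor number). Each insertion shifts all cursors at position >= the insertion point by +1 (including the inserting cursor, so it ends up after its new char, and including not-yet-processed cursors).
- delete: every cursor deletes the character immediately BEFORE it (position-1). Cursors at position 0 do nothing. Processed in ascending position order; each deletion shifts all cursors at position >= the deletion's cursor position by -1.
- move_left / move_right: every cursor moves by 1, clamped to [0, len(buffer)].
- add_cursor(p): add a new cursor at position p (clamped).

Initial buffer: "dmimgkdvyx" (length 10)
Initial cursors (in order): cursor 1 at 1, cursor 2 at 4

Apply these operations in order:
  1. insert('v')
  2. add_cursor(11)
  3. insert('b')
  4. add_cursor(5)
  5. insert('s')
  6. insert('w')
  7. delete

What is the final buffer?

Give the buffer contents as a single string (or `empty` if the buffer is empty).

Answer: dvbsmismvbsgkdvybsx

Derivation:
After op 1 (insert('v')): buffer="dvmimvgkdvyx" (len 12), cursors c1@2 c2@6, authorship .1...2......
After op 2 (add_cursor(11)): buffer="dvmimvgkdvyx" (len 12), cursors c1@2 c2@6 c3@11, authorship .1...2......
After op 3 (insert('b')): buffer="dvbmimvbgkdvybx" (len 15), cursors c1@3 c2@8 c3@14, authorship .11...22.....3.
After op 4 (add_cursor(5)): buffer="dvbmimvbgkdvybx" (len 15), cursors c1@3 c4@5 c2@8 c3@14, authorship .11...22.....3.
After op 5 (insert('s')): buffer="dvbsmismvbsgkdvybsx" (len 19), cursors c1@4 c4@7 c2@11 c3@18, authorship .111..4.222.....33.
After op 6 (insert('w')): buffer="dvbswmiswmvbswgkdvybswx" (len 23), cursors c1@5 c4@9 c2@14 c3@22, authorship .1111..44.2222.....333.
After op 7 (delete): buffer="dvbsmismvbsgkdvybsx" (len 19), cursors c1@4 c4@7 c2@11 c3@18, authorship .111..4.222.....33.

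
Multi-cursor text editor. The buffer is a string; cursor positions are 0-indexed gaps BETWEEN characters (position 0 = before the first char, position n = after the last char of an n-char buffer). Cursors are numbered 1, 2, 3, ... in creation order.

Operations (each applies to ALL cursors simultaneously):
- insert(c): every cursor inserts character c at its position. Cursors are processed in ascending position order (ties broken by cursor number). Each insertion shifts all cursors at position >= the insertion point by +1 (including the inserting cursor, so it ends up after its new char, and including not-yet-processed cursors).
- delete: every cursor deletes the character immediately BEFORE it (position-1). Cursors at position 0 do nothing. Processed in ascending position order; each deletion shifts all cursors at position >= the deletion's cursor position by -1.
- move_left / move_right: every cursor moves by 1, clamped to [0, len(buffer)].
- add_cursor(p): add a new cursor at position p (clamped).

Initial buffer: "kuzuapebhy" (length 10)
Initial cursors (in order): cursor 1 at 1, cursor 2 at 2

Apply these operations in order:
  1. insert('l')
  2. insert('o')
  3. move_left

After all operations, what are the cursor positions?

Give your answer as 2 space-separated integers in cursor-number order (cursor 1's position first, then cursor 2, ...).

Answer: 2 5

Derivation:
After op 1 (insert('l')): buffer="klulzuapebhy" (len 12), cursors c1@2 c2@4, authorship .1.2........
After op 2 (insert('o')): buffer="kloulozuapebhy" (len 14), cursors c1@3 c2@6, authorship .11.22........
After op 3 (move_left): buffer="kloulozuapebhy" (len 14), cursors c1@2 c2@5, authorship .11.22........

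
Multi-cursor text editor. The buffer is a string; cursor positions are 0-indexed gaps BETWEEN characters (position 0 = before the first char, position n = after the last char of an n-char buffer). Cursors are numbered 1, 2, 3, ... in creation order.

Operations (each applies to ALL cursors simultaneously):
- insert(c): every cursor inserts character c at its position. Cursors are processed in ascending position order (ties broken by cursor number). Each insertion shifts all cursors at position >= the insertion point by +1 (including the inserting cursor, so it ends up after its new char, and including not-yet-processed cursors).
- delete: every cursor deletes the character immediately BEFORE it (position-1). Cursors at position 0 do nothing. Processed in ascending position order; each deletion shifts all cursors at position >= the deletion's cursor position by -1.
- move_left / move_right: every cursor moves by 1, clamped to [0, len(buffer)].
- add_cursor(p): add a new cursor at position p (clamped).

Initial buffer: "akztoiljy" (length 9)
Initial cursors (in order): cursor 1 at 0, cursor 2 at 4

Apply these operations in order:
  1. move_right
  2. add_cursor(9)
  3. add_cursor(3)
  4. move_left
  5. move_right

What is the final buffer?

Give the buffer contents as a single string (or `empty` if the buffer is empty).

Answer: akztoiljy

Derivation:
After op 1 (move_right): buffer="akztoiljy" (len 9), cursors c1@1 c2@5, authorship .........
After op 2 (add_cursor(9)): buffer="akztoiljy" (len 9), cursors c1@1 c2@5 c3@9, authorship .........
After op 3 (add_cursor(3)): buffer="akztoiljy" (len 9), cursors c1@1 c4@3 c2@5 c3@9, authorship .........
After op 4 (move_left): buffer="akztoiljy" (len 9), cursors c1@0 c4@2 c2@4 c3@8, authorship .........
After op 5 (move_right): buffer="akztoiljy" (len 9), cursors c1@1 c4@3 c2@5 c3@9, authorship .........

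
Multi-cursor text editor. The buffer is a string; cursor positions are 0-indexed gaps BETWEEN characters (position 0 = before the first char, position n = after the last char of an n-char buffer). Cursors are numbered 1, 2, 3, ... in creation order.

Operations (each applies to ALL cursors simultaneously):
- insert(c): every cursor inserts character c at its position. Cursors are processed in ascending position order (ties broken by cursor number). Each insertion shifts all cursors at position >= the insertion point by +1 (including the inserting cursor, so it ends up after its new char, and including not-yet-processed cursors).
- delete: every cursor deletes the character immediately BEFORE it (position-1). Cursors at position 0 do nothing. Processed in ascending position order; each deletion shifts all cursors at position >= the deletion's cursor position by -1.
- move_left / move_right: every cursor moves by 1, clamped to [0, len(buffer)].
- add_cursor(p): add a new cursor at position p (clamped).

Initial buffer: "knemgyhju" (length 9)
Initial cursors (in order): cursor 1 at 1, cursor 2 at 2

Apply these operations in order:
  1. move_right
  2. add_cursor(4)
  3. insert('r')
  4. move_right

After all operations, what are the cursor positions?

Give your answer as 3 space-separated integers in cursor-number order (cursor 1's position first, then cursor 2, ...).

Answer: 4 6 8

Derivation:
After op 1 (move_right): buffer="knemgyhju" (len 9), cursors c1@2 c2@3, authorship .........
After op 2 (add_cursor(4)): buffer="knemgyhju" (len 9), cursors c1@2 c2@3 c3@4, authorship .........
After op 3 (insert('r')): buffer="knrermrgyhju" (len 12), cursors c1@3 c2@5 c3@7, authorship ..1.2.3.....
After op 4 (move_right): buffer="knrermrgyhju" (len 12), cursors c1@4 c2@6 c3@8, authorship ..1.2.3.....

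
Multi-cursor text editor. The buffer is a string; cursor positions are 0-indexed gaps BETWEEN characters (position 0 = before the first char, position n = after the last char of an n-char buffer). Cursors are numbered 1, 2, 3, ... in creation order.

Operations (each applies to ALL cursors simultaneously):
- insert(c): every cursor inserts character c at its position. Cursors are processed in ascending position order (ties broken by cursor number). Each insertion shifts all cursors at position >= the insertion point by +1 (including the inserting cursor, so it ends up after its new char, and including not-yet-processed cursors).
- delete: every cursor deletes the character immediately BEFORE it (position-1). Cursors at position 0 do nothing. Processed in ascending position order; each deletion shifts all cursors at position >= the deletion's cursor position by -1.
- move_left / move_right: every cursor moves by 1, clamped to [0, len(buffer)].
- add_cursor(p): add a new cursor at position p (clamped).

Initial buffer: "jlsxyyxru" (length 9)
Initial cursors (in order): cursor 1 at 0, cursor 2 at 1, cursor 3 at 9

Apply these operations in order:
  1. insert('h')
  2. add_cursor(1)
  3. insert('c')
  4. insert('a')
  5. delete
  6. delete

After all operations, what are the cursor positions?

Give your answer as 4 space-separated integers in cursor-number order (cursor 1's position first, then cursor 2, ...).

Answer: 1 3 12 1

Derivation:
After op 1 (insert('h')): buffer="hjhlsxyyxruh" (len 12), cursors c1@1 c2@3 c3@12, authorship 1.2........3
After op 2 (add_cursor(1)): buffer="hjhlsxyyxruh" (len 12), cursors c1@1 c4@1 c2@3 c3@12, authorship 1.2........3
After op 3 (insert('c')): buffer="hccjhclsxyyxruhc" (len 16), cursors c1@3 c4@3 c2@6 c3@16, authorship 114.22........33
After op 4 (insert('a')): buffer="hccaajhcalsxyyxruhca" (len 20), cursors c1@5 c4@5 c2@9 c3@20, authorship 11414.222........333
After op 5 (delete): buffer="hccjhclsxyyxruhc" (len 16), cursors c1@3 c4@3 c2@6 c3@16, authorship 114.22........33
After op 6 (delete): buffer="hjhlsxyyxruh" (len 12), cursors c1@1 c4@1 c2@3 c3@12, authorship 1.2........3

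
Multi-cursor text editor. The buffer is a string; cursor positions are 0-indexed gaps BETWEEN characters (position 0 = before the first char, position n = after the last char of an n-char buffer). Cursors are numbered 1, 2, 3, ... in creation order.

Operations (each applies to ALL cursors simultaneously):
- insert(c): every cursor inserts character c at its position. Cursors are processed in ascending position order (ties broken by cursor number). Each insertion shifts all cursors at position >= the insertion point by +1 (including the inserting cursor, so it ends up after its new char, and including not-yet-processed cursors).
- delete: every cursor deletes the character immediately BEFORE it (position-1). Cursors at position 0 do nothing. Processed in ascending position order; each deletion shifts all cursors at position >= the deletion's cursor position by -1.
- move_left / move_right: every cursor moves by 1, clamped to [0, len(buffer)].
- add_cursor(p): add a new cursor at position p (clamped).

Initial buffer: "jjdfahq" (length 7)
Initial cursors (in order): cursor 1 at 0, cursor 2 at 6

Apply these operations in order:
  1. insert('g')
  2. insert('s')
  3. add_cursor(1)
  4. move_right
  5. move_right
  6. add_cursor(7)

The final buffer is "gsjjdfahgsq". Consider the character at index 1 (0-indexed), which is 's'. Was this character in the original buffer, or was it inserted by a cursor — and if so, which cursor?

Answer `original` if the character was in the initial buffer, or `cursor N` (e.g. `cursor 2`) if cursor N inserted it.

Answer: cursor 1

Derivation:
After op 1 (insert('g')): buffer="gjjdfahgq" (len 9), cursors c1@1 c2@8, authorship 1......2.
After op 2 (insert('s')): buffer="gsjjdfahgsq" (len 11), cursors c1@2 c2@10, authorship 11......22.
After op 3 (add_cursor(1)): buffer="gsjjdfahgsq" (len 11), cursors c3@1 c1@2 c2@10, authorship 11......22.
After op 4 (move_right): buffer="gsjjdfahgsq" (len 11), cursors c3@2 c1@3 c2@11, authorship 11......22.
After op 5 (move_right): buffer="gsjjdfahgsq" (len 11), cursors c3@3 c1@4 c2@11, authorship 11......22.
After op 6 (add_cursor(7)): buffer="gsjjdfahgsq" (len 11), cursors c3@3 c1@4 c4@7 c2@11, authorship 11......22.
Authorship (.=original, N=cursor N): 1 1 . . . . . . 2 2 .
Index 1: author = 1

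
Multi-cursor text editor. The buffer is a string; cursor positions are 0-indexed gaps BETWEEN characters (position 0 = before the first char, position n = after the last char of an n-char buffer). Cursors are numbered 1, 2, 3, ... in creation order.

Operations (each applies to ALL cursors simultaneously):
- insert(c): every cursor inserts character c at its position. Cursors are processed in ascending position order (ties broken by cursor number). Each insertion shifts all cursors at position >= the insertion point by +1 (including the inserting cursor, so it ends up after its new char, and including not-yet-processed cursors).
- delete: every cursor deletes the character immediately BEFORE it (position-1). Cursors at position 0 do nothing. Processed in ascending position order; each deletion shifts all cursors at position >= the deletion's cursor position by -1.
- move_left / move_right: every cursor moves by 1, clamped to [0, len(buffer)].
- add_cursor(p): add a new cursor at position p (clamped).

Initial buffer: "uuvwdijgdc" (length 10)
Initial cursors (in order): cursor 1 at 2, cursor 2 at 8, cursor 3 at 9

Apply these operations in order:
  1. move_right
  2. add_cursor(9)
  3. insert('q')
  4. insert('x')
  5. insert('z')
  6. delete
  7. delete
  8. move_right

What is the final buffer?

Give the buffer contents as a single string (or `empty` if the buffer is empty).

Answer: uuvqwdijgdqqcq

Derivation:
After op 1 (move_right): buffer="uuvwdijgdc" (len 10), cursors c1@3 c2@9 c3@10, authorship ..........
After op 2 (add_cursor(9)): buffer="uuvwdijgdc" (len 10), cursors c1@3 c2@9 c4@9 c3@10, authorship ..........
After op 3 (insert('q')): buffer="uuvqwdijgdqqcq" (len 14), cursors c1@4 c2@12 c4@12 c3@14, authorship ...1......24.3
After op 4 (insert('x')): buffer="uuvqxwdijgdqqxxcqx" (len 18), cursors c1@5 c2@15 c4@15 c3@18, authorship ...11......2424.33
After op 5 (insert('z')): buffer="uuvqxzwdijgdqqxxzzcqxz" (len 22), cursors c1@6 c2@18 c4@18 c3@22, authorship ...111......242424.333
After op 6 (delete): buffer="uuvqxwdijgdqqxxcqx" (len 18), cursors c1@5 c2@15 c4@15 c3@18, authorship ...11......2424.33
After op 7 (delete): buffer="uuvqwdijgdqqcq" (len 14), cursors c1@4 c2@12 c4@12 c3@14, authorship ...1......24.3
After op 8 (move_right): buffer="uuvqwdijgdqqcq" (len 14), cursors c1@5 c2@13 c4@13 c3@14, authorship ...1......24.3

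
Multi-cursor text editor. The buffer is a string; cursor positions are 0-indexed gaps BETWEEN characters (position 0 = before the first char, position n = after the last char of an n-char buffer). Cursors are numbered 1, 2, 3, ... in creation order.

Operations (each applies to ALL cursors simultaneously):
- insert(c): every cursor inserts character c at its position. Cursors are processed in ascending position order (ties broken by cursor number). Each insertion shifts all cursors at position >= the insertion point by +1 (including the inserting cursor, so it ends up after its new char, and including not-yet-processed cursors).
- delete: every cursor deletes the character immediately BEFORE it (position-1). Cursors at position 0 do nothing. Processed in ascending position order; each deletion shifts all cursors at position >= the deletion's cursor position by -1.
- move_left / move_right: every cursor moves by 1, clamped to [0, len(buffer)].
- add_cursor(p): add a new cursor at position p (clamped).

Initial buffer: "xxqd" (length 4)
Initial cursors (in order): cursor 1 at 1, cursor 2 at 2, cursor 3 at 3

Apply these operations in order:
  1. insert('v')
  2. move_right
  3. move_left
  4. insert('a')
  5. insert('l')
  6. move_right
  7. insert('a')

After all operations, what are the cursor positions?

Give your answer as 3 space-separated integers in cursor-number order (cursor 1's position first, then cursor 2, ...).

Answer: 6 11 16

Derivation:
After op 1 (insert('v')): buffer="xvxvqvd" (len 7), cursors c1@2 c2@4 c3@6, authorship .1.2.3.
After op 2 (move_right): buffer="xvxvqvd" (len 7), cursors c1@3 c2@5 c3@7, authorship .1.2.3.
After op 3 (move_left): buffer="xvxvqvd" (len 7), cursors c1@2 c2@4 c3@6, authorship .1.2.3.
After op 4 (insert('a')): buffer="xvaxvaqvad" (len 10), cursors c1@3 c2@6 c3@9, authorship .11.22.33.
After op 5 (insert('l')): buffer="xvalxvalqvald" (len 13), cursors c1@4 c2@8 c3@12, authorship .111.222.333.
After op 6 (move_right): buffer="xvalxvalqvald" (len 13), cursors c1@5 c2@9 c3@13, authorship .111.222.333.
After op 7 (insert('a')): buffer="xvalxavalqavalda" (len 16), cursors c1@6 c2@11 c3@16, authorship .111.1222.2333.3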